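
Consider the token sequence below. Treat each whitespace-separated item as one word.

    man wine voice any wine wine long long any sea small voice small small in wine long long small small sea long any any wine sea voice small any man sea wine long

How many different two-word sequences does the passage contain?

25

33 tokens → 32 bigram windows in total.
Repeated bigrams (each contributes count−1 duplicates):
  wine long: 3
  any wine: 2
  long any: 2
  long long: 2
  small small: 2
  voice small: 2
7 duplicate windows → 32 − 7 = 25 distinct.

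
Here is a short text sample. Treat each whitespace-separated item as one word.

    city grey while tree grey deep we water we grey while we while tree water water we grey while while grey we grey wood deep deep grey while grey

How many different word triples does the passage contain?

29 tokens → 27 trigram windows in total.
Repeated trigrams (each contributes count−1 duplicates):
  water we grey: 2
  we grey while: 2
2 duplicate windows → 27 − 2 = 25 distinct.

25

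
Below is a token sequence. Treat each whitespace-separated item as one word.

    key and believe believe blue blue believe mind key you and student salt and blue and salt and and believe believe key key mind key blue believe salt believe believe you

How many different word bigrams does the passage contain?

31 tokens → 30 bigram windows in total.
Repeated bigrams (each contributes count−1 duplicates):
  believe believe: 3
  and believe: 2
  blue believe: 2
  mind key: 2
  salt and: 2
6 duplicate windows → 30 − 6 = 24 distinct.

24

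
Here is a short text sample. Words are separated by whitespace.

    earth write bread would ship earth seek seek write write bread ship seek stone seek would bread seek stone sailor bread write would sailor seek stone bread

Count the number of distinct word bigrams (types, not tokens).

27 tokens → 26 bigram windows in total.
Repeated bigrams (each contributes count−1 duplicates):
  seek stone: 3
  write bread: 2
3 duplicate windows → 26 − 3 = 23 distinct.

23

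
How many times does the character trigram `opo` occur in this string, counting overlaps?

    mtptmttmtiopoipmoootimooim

1

Sliding a length-3 window over the 26 characters (24 positions):
  position 11–13: opo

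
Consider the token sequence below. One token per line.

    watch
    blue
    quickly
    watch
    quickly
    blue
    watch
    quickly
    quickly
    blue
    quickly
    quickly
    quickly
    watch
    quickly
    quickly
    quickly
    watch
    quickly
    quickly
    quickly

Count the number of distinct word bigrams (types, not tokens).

21 tokens → 20 bigram windows in total.
Repeated bigrams (each contributes count−1 duplicates):
  quickly quickly: 7
  watch quickly: 4
  quickly watch: 3
  blue quickly: 2
  quickly blue: 2
13 duplicate windows → 20 − 13 = 7 distinct.

7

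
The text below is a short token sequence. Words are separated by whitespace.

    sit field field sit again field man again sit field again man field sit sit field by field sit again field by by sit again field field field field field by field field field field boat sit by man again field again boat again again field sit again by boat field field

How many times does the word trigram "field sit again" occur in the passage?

Scanning the 50 overlapping trigram windows for "field sit again":
  position 3–5: field sit again
  position 18–20: field sit again
  position 46–48: field sit again

3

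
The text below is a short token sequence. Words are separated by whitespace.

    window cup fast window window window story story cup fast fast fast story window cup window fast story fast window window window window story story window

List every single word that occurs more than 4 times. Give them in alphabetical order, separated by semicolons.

fast; story; window

Unigram counts meeting the condition (more than 4 times):
  fast: 6
  story: 6
  window: 11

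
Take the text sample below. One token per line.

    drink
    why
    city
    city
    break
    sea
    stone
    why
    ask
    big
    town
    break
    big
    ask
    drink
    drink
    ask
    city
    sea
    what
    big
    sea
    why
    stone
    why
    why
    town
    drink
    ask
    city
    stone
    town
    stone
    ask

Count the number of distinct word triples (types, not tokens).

34 tokens → 32 trigram windows in total.
Repeated trigrams (each contributes count−1 duplicates):
  drink ask city: 2
1 duplicate windows → 32 − 1 = 31 distinct.

31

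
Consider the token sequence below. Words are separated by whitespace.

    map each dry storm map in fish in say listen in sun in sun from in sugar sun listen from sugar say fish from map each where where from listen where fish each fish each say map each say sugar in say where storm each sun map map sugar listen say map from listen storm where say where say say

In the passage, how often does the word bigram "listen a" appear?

Scanning the 59 overlapping bigram windows for "listen a":
  (none found)

0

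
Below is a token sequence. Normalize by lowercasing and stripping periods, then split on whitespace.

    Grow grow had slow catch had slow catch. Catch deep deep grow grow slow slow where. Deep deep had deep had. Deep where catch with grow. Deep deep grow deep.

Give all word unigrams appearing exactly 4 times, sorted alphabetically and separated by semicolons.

Unigram counts meeting the condition (exactly 4 times):
  catch: 4
  had: 4
  slow: 4

catch; had; slow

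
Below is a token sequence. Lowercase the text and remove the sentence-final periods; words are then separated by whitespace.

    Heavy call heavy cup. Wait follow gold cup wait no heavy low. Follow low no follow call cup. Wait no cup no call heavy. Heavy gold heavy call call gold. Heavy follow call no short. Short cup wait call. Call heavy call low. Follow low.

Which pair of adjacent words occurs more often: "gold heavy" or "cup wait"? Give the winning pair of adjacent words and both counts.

"gold heavy": 2 occurrences
"cup wait": 4 occurrences

"cup wait" (4 vs 2)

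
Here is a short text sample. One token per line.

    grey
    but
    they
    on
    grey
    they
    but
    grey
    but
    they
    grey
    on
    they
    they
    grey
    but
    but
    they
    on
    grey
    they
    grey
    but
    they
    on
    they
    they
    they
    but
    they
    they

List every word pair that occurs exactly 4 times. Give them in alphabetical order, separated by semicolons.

grey but; they they

Bigram counts meeting the condition (exactly 4 times):
  grey but: 4
  they they: 4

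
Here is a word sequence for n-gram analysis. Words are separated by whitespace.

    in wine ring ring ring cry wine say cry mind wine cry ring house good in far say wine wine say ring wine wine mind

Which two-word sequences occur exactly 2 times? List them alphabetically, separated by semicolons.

ring ring; wine say; wine wine

Bigram counts meeting the condition (exactly 2 times):
  ring ring: 2
  wine say: 2
  wine wine: 2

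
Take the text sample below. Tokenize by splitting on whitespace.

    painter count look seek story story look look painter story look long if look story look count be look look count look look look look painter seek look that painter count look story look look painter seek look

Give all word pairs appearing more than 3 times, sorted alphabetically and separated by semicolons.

Bigram counts meeting the condition (more than 3 times):
  look look: 6
  story look: 4

look look; story look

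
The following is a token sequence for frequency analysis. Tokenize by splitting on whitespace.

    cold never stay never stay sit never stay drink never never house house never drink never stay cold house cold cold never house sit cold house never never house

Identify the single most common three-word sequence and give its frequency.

"never never house", 2 times

Trigram frequencies (highest first):
  never never house: 2
  cold never stay: 1
  never stay never: 1
  stay never stay: 1
  never stay sit: 1
  stay sit never: 1
  … (20 more, each ≤ 1)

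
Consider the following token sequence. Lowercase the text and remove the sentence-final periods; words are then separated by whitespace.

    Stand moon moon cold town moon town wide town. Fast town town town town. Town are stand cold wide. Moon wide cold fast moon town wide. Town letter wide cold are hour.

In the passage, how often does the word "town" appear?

10

Scanning the 32 tokens for "town":
  position 5: town
  position 7: town
  position 9: town
  position 11: town
  position 12: town
  position 13: town
  position 14: town
  position 15: town
  position 25: town
  position 27: town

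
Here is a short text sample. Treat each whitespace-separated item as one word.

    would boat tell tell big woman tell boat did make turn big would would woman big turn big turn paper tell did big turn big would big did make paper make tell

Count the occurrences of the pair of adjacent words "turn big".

3

Scanning the 31 overlapping bigram windows for "turn big":
  position 11–12: turn big
  position 17–18: turn big
  position 24–25: turn big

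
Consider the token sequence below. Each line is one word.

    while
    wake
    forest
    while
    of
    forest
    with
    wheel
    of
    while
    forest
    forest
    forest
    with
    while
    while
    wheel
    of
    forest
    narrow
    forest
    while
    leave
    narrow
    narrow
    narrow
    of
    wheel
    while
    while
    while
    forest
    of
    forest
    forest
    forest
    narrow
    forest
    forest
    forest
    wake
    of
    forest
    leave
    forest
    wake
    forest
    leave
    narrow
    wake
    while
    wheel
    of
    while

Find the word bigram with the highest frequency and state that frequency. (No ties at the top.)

Bigram frequencies (highest first):
  forest forest: 6
  of forest: 4
  wheel of: 3
  while while: 3
  wake forest: 2
  forest while: 2
  … (23 more, each ≤ 2)

"forest forest", 6 times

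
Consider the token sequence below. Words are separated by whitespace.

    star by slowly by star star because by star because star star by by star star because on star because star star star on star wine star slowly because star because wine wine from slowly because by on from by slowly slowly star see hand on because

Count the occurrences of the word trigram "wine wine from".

Scanning the 45 overlapping trigram windows for "wine wine from":
  position 32–34: wine wine from

1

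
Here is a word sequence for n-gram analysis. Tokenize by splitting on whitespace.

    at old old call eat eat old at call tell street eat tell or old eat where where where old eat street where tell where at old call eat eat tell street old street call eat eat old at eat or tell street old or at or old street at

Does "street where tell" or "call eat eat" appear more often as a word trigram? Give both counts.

"street where tell": 1 occurrence
"call eat eat": 3 occurrences

"call eat eat" (3 vs 1)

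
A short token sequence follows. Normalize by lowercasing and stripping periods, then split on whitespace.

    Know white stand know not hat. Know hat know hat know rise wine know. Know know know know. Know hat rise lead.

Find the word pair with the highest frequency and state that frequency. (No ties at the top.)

Bigram frequencies (highest first):
  know know: 5
  hat know: 3
  know hat: 3
  know white: 1
  white stand: 1
  stand know: 1
  … (7 more, each ≤ 1)

"know know", 5 times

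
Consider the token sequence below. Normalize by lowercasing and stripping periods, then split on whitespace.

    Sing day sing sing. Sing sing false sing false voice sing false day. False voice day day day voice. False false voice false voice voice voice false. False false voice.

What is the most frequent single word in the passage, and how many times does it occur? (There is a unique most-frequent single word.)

Unigram frequencies (highest first):
  false: 10
  voice: 8
  sing: 7
  day: 5

"false", 10 times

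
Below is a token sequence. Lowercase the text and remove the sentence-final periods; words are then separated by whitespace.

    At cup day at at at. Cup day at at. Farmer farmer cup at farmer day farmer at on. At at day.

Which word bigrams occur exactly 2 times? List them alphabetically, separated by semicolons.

Bigram counts meeting the condition (exactly 2 times):
  at cup: 2
  at farmer: 2
  cup day: 2
  day at: 2

at cup; at farmer; cup day; day at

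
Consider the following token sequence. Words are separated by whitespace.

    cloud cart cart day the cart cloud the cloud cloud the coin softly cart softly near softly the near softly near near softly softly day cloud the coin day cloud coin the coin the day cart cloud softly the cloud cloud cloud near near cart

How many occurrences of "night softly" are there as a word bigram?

0

Scanning the 44 overlapping bigram windows for "night softly":
  (none found)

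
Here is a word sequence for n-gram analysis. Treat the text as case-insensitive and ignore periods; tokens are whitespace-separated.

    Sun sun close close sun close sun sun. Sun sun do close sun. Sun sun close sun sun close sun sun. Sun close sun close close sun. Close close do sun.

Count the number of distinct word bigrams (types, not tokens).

31 tokens → 30 bigram windows in total.
Repeated bigrams (each contributes count−1 duplicates):
  sun sun: 9
  close sun: 7
  sun close: 7
  close close: 3
22 duplicate windows → 30 − 22 = 8 distinct.

8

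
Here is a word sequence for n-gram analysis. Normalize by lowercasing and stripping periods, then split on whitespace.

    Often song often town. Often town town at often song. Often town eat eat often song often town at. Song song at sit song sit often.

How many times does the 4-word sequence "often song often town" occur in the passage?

3

Scanning the 23 overlapping 4-gram windows for "often song often town":
  position 1–4: often song often town
  position 9–12: often song often town
  position 15–18: often song often town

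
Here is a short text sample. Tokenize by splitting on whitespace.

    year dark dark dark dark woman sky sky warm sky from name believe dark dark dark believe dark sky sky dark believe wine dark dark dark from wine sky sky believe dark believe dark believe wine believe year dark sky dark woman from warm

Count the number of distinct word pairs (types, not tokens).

24

44 tokens → 43 bigram windows in total.
Repeated bigrams (each contributes count−1 duplicates):
  dark dark: 7
  believe dark: 4
  dark believe: 4
  sky sky: 3
  believe wine: 2
  dark sky: 2
  dark woman: 2
  sky dark: 2
  … (1 more repeated)
19 duplicate windows → 43 − 19 = 24 distinct.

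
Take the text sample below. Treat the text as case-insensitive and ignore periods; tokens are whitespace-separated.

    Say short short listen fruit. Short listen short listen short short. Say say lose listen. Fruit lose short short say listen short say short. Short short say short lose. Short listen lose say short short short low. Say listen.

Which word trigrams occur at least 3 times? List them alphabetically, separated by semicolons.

Trigram counts meeting the condition (at least 3 times):
  say short short: 3
  short short say: 3

say short short; short short say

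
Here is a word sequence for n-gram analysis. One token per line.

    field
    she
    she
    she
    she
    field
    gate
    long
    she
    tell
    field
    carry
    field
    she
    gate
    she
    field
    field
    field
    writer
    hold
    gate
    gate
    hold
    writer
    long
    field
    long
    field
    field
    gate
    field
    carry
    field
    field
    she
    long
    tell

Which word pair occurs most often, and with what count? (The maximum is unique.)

Bigram frequencies (highest first):
  field field: 4
  field she: 3
  she she: 3
  she field: 2
  field gate: 2
  field carry: 2
  … (19 more, each ≤ 2)

"field field", 4 times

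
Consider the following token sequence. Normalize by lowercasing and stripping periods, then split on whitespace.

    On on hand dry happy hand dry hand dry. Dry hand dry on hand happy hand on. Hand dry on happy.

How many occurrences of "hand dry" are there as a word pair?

Scanning the 20 overlapping bigram windows for "hand dry":
  position 3–4: hand dry
  position 6–7: hand dry
  position 8–9: hand dry
  position 11–12: hand dry
  position 18–19: hand dry

5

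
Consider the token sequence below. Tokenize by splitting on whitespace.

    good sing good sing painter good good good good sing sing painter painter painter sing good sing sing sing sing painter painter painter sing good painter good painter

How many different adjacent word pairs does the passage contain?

28 tokens → 27 bigram windows in total.
Repeated bigrams (each contributes count−1 duplicates):
  good sing: 4
  painter painter: 4
  sing sing: 4
  good good: 3
  sing good: 3
  sing painter: 3
  good painter: 2
  painter good: 2
  … (1 more repeated)
18 duplicate windows → 27 − 18 = 9 distinct.

9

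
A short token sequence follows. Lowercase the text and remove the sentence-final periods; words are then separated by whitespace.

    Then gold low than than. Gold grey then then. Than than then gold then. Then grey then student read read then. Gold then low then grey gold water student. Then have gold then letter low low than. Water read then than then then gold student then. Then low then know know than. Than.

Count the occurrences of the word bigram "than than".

Scanning the 52 overlapping bigram windows for "than than":
  position 4–5: than than
  position 10–11: than than
  position 52–53: than than

3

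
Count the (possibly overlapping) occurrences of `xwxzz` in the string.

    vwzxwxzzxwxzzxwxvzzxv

Sliding a length-5 window over the 21 characters (17 positions):
  position 4–8: xwxzz
  position 9–13: xwxzz

2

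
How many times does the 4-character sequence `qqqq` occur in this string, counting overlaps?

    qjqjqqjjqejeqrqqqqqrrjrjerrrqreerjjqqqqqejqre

Sliding a length-4 window over the 45 characters (42 positions):
  position 15–18: qqqq
  position 16–19: qqqq
  position 36–39: qqqq
  position 37–40: qqqq

4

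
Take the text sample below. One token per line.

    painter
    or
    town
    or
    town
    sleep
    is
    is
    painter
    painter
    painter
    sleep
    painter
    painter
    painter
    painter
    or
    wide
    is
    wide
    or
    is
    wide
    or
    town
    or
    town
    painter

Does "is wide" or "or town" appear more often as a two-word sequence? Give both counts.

"or town" (4 vs 2)

"is wide": 2 occurrences
"or town": 4 occurrences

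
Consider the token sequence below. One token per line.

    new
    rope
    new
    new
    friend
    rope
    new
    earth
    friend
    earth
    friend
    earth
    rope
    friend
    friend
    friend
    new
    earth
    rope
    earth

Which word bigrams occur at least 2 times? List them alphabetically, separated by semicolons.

earth friend; earth rope; friend earth; friend friend; new earth; rope new

Bigram counts meeting the condition (at least 2 times):
  earth friend: 2
  earth rope: 2
  friend earth: 2
  friend friend: 2
  new earth: 2
  rope new: 2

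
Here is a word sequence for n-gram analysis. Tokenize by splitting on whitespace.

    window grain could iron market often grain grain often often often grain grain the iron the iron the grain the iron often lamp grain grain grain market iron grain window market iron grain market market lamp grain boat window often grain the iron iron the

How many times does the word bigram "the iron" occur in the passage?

4

Scanning the 44 overlapping bigram windows for "the iron":
  position 14–15: the iron
  position 16–17: the iron
  position 20–21: the iron
  position 42–43: the iron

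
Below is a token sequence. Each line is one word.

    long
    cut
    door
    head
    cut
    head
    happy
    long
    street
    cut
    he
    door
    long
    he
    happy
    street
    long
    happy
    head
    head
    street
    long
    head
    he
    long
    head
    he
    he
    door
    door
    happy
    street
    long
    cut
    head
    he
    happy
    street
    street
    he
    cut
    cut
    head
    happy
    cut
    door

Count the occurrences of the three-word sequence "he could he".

Scanning the 44 overlapping trigram windows for "he could he":
  (none found)

0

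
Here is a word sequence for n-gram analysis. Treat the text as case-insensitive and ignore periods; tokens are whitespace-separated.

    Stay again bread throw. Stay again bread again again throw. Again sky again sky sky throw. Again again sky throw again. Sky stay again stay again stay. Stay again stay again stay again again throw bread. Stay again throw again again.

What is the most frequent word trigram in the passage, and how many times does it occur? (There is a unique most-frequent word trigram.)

Trigram frequencies (highest first):
  stay again stay: 4
  again stay again: 3
  stay again bread: 2
  again again throw: 2
  again throw again: 2
  throw again sky: 2
  … (22 more, each ≤ 2)

"stay again stay", 4 times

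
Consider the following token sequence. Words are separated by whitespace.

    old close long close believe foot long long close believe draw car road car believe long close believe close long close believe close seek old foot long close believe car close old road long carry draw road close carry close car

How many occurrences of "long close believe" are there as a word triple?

Scanning the 39 overlapping trigram windows for "long close believe":
  position 3–5: long close believe
  position 8–10: long close believe
  position 16–18: long close believe
  position 20–22: long close believe
  position 27–29: long close believe

5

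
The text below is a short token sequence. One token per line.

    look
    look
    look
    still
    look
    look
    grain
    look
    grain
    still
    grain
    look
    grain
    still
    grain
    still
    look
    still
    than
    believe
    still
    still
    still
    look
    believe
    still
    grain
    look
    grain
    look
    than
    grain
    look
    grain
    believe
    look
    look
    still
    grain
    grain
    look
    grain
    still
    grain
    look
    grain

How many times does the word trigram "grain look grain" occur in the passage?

6

Scanning the 44 overlapping trigram windows for "grain look grain":
  position 7–9: grain look grain
  position 11–13: grain look grain
  position 27–29: grain look grain
  position 32–34: grain look grain
  position 40–42: grain look grain
  position 44–46: grain look grain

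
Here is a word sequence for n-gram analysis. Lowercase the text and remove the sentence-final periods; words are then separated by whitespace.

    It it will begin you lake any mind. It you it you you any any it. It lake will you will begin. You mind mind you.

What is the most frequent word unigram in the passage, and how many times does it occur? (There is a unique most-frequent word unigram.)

"you", 7 times

Unigram frequencies (highest first):
  you: 7
  it: 6
  will: 3
  any: 3
  mind: 3
  begin: 2
  … (1 more, each ≤ 2)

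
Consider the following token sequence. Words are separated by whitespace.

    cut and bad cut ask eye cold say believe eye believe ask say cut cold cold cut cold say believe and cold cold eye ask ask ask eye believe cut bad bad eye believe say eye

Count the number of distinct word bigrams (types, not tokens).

36 tokens → 35 bigram windows in total.
Repeated bigrams (each contributes count−1 duplicates):
  eye believe: 3
  ask ask: 2
  ask eye: 2
  cold cold: 2
  cold say: 2
  cut cold: 2
  say believe: 2
8 duplicate windows → 35 − 8 = 27 distinct.

27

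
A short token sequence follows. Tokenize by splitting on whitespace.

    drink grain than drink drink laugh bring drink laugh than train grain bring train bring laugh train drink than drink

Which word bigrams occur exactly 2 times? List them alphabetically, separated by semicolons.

Bigram counts meeting the condition (exactly 2 times):
  drink laugh: 2
  than drink: 2

drink laugh; than drink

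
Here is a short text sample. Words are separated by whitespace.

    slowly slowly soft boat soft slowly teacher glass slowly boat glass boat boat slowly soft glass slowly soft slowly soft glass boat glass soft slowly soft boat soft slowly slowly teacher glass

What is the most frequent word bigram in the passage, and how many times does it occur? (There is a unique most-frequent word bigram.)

Bigram frequencies (highest first):
  slowly soft: 5
  soft slowly: 4
  slowly slowly: 2
  soft boat: 2
  boat soft: 2
  slowly teacher: 2
  … (9 more, each ≤ 2)

"slowly soft", 5 times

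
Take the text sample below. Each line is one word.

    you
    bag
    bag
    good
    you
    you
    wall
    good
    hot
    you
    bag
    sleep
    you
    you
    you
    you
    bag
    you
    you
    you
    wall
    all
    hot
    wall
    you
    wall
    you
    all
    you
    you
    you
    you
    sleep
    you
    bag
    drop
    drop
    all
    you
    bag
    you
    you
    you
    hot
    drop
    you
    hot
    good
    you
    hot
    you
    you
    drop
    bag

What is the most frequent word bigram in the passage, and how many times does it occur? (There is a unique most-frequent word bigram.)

Bigram frequencies (highest first):
  you you: 12
  you bag: 5
  you wall: 3
  you hot: 3
  good you: 2
  hot you: 2
  … (22 more, each ≤ 2)

"you you", 12 times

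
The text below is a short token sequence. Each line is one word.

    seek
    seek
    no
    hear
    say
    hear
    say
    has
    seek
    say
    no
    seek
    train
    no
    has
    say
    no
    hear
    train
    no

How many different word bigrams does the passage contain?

15

20 tokens → 19 bigram windows in total.
Repeated bigrams (each contributes count−1 duplicates):
  hear say: 2
  no hear: 2
  say no: 2
  train no: 2
4 duplicate windows → 19 − 4 = 15 distinct.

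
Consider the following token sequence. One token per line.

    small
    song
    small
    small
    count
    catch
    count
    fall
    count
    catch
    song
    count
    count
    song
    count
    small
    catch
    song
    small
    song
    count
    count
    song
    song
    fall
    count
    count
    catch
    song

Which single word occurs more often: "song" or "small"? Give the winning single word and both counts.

"song" (8 vs 5)

"song": 8 occurrences
"small": 5 occurrences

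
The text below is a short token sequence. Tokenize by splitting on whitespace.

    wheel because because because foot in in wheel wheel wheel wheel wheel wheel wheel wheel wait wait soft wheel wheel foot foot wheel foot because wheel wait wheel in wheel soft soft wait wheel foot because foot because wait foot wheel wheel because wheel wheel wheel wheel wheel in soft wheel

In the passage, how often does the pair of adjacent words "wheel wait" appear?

2

Scanning the 50 overlapping bigram windows for "wheel wait":
  position 15–16: wheel wait
  position 26–27: wheel wait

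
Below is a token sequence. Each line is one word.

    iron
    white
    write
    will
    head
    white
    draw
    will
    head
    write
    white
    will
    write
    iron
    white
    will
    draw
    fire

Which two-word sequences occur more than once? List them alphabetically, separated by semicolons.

iron white; white will; will head

Bigram counts meeting the condition (more than once):
  iron white: 2
  white will: 2
  will head: 2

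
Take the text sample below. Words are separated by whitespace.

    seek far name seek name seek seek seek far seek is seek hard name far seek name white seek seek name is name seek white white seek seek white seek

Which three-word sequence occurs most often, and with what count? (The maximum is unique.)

Trigram frequencies (highest first):
  white seek seek: 2
  seek far name: 1
  far name seek: 1
  name seek name: 1
  seek name seek: 1
  name seek seek: 1
  … (21 more, each ≤ 1)

"white seek seek", 2 times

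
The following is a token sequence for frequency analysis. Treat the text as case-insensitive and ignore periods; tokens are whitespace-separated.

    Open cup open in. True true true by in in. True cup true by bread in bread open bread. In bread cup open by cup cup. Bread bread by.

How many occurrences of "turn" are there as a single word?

0

Scanning the 29 tokens for "turn":
  (none found)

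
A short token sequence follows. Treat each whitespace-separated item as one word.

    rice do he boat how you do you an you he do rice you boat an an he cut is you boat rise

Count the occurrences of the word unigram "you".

5

Scanning the 23 tokens for "you":
  position 6: you
  position 8: you
  position 10: you
  position 14: you
  position 21: you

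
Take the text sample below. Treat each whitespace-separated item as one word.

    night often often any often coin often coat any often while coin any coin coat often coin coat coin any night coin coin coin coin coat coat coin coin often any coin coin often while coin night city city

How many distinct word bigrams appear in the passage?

39 tokens → 38 bigram windows in total.
Repeated bigrams (each contributes count−1 duplicates):
  coin coin: 5
  coin coat: 3
  coin often: 3
  any coin: 2
  any often: 2
  coat coin: 2
  coin any: 2
  often any: 2
  … (3 more repeated)
16 duplicate windows → 38 − 16 = 22 distinct.

22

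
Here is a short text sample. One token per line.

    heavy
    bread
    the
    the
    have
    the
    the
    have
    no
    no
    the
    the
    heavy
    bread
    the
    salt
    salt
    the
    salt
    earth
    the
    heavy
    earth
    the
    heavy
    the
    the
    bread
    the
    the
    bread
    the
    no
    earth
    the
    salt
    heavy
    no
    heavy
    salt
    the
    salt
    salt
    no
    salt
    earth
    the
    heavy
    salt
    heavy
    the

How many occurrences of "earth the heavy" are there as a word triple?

Scanning the 49 overlapping trigram windows for "earth the heavy":
  position 20–22: earth the heavy
  position 23–25: earth the heavy
  position 46–48: earth the heavy

3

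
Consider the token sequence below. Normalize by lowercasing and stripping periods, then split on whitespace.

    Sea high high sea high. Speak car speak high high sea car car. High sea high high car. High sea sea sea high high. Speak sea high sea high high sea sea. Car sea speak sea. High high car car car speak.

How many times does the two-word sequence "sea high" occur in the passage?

Scanning the 41 overlapping bigram windows for "sea high":
  position 1–2: sea high
  position 4–5: sea high
  position 15–16: sea high
  position 22–23: sea high
  position 26–27: sea high
  position 28–29: sea high
  position 36–37: sea high

7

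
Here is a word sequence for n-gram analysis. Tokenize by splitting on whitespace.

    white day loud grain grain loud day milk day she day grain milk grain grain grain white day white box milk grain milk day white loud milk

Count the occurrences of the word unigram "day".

6

Scanning the 27 tokens for "day":
  position 2: day
  position 7: day
  position 9: day
  position 11: day
  position 18: day
  position 24: day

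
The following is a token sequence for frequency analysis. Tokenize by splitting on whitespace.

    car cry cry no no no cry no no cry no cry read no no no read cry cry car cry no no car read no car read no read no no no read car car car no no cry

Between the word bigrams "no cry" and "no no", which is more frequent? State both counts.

"no no" (9 vs 4)

"no cry": 4 occurrences
"no no": 9 occurrences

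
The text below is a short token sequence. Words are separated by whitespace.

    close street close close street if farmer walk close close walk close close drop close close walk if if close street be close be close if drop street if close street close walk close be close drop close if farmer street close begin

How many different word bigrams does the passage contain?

21

43 tokens → 42 bigram windows in total.
Repeated bigrams (each contributes count−1 duplicates):
  close close: 4
  close street: 4
  be close: 3
  close walk: 3
  street close: 3
  walk close: 3
  close be: 2
  close drop: 2
  … (5 more repeated)
21 duplicate windows → 42 − 21 = 21 distinct.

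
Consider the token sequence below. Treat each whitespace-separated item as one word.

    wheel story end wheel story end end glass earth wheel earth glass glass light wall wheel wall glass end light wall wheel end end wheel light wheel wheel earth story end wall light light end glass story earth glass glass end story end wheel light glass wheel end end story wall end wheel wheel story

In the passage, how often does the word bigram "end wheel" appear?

4

Scanning the 54 overlapping bigram windows for "end wheel":
  position 3–4: end wheel
  position 24–25: end wheel
  position 43–44: end wheel
  position 52–53: end wheel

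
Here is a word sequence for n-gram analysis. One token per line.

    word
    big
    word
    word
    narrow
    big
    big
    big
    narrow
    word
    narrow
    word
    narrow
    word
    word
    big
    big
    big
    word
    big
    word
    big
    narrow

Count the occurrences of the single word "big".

9

Scanning the 23 tokens for "big":
  position 2: big
  position 6: big
  position 7: big
  position 8: big
  position 16: big
  position 17: big
  position 18: big
  position 20: big
  position 22: big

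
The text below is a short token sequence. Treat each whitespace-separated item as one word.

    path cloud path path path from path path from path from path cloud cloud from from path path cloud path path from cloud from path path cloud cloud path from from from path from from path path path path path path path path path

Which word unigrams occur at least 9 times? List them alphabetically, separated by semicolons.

from; path

Unigram counts meeting the condition (at least 9 times):
  from: 12
  path: 25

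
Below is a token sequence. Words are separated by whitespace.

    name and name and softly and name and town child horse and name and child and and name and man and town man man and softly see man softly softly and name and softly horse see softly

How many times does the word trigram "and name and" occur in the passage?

5

Scanning the 35 overlapping trigram windows for "and name and":
  position 2–4: and name and
  position 6–8: and name and
  position 12–14: and name and
  position 17–19: and name and
  position 31–33: and name and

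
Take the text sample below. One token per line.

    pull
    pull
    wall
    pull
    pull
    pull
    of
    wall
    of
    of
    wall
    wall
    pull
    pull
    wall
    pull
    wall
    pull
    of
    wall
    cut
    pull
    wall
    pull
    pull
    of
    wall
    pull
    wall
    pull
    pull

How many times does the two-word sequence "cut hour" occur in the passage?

0

Scanning the 30 overlapping bigram windows for "cut hour":
  (none found)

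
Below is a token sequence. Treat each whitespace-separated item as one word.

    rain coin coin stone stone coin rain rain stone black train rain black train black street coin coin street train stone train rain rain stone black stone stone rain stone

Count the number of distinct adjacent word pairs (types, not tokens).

21

30 tokens → 29 bigram windows in total.
Repeated bigrams (each contributes count−1 duplicates):
  rain stone: 3
  black train: 2
  coin coin: 2
  rain rain: 2
  stone black: 2
  stone stone: 2
  train rain: 2
8 duplicate windows → 29 − 8 = 21 distinct.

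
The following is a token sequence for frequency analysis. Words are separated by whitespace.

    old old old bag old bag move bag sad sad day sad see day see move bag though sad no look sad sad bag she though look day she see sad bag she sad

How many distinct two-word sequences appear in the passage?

27

34 tokens → 33 bigram windows in total.
Repeated bigrams (each contributes count−1 duplicates):
  bag she: 2
  move bag: 2
  old bag: 2
  old old: 2
  sad bag: 2
  sad sad: 2
6 duplicate windows → 33 − 6 = 27 distinct.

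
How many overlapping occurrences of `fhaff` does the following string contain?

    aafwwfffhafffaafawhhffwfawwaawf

1

Sliding a length-5 window over the 31 characters (27 positions):
  position 8–12: fhaff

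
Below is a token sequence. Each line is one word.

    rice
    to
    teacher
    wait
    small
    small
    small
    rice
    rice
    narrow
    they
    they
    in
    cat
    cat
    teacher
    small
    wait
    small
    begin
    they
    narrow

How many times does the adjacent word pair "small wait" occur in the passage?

Scanning the 21 overlapping bigram windows for "small wait":
  position 17–18: small wait

1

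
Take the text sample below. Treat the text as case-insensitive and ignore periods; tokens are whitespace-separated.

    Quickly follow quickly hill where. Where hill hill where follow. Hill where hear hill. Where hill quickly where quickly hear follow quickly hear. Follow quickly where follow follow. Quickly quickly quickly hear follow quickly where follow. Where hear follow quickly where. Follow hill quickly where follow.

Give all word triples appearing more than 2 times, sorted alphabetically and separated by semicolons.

follow quickly where; hear follow quickly; quickly hear follow; quickly where follow

Trigram counts meeting the condition (more than 2 times):
  follow quickly where: 3
  hear follow quickly: 4
  quickly hear follow: 3
  quickly where follow: 4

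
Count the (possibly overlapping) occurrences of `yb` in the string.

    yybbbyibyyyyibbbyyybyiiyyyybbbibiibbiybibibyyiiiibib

Sliding a length-2 window over the 52 characters (51 positions):
  position 2–3: yb
  position 19–20: yb
  position 27–28: yb
  position 38–39: yb

4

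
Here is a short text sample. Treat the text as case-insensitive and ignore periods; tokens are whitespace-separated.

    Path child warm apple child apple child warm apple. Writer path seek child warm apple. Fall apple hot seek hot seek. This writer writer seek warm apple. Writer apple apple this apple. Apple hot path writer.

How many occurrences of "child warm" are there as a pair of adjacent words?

3

Scanning the 35 overlapping bigram windows for "child warm":
  position 2–3: child warm
  position 7–8: child warm
  position 13–14: child warm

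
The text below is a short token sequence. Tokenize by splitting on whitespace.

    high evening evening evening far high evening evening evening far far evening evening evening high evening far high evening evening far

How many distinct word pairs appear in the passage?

7

21 tokens → 20 bigram windows in total.
Repeated bigrams (each contributes count−1 duplicates):
  evening evening: 7
  evening far: 4
  high evening: 4
  far high: 2
13 duplicate windows → 20 − 13 = 7 distinct.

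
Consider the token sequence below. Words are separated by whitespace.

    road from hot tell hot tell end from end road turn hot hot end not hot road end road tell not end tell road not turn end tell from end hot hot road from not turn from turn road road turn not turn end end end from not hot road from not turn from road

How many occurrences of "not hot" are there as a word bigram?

2

Scanning the 54 overlapping bigram windows for "not hot":
  position 15–16: not hot
  position 48–49: not hot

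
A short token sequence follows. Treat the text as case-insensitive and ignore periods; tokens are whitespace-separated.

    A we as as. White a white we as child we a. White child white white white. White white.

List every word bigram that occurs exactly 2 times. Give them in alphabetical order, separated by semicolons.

a white; we as

Bigram counts meeting the condition (exactly 2 times):
  a white: 2
  we as: 2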